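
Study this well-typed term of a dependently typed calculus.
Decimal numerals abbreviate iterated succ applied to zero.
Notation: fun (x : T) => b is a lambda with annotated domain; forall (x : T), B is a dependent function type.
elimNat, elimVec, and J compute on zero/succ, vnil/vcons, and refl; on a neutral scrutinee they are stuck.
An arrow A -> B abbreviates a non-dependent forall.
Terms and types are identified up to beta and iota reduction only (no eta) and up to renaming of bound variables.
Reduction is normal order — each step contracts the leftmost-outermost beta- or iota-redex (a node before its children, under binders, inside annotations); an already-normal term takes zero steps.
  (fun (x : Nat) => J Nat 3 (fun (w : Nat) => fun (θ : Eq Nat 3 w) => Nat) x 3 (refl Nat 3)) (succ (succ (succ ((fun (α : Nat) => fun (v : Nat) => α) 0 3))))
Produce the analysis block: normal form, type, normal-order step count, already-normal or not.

reduced normal form:
  3
the term's type:
  Nat
reduction steps (normal order): 4
started in normal form: no
first contracted redex: a beta-redex


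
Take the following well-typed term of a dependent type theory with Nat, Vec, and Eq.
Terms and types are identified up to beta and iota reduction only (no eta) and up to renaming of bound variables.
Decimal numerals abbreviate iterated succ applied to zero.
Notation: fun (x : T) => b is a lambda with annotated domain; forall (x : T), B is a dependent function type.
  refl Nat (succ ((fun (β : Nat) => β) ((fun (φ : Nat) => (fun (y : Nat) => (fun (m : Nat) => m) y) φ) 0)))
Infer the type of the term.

inferred type:
  Eq Nat 1 1


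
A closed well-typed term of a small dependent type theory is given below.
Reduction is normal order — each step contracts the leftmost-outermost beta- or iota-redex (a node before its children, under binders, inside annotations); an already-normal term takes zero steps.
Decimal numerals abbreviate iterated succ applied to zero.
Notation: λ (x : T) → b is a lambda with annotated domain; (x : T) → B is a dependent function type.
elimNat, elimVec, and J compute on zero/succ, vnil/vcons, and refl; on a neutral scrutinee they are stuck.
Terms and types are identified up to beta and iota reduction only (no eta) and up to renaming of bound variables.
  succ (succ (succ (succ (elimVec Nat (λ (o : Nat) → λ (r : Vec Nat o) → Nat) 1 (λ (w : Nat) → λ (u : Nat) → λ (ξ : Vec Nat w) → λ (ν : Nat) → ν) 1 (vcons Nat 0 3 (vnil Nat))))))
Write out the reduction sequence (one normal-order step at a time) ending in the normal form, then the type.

normal-order reduction:
  succ (succ (succ (succ (elimVec Nat (λ (o : Nat) → λ (r : Vec Nat o) → Nat) 1 (λ (w : Nat) → λ (u : Nat) → λ (ξ : Vec Nat w) → λ (ν : Nat) → ν) 1 (vcons Nat 0 3 (vnil Nat))))))
  ~> succ (succ (succ (succ ((λ (o : Nat) → λ (r : Nat) → λ (w : Vec Nat o) → λ (u : Nat) → u) 0 3 (vnil Nat) (elimVec Nat (λ (ξ : Nat) → λ (ν : Vec Nat ξ) → Nat) 1 (λ (l : Nat) → λ (c : Nat) → λ (q : Vec Nat l) → λ (g : Nat) → g) 0 (vnil Nat))))))
  ~> succ (succ (succ (succ ((λ (o : Nat) → λ (r : Vec Nat 0) → λ (w : Nat) → w) 3 (vnil Nat) (elimVec Nat (λ (u : Nat) → λ (ξ : Vec Nat u) → Nat) 1 (λ (ν : Nat) → λ (l : Nat) → λ (c : Vec Nat ν) → λ (q : Nat) → q) 0 (vnil Nat))))))
  ~> succ (succ (succ (succ ((λ (o : Vec Nat 0) → λ (r : Nat) → r) (vnil Nat) (elimVec Nat (λ (w : Nat) → λ (u : Vec Nat w) → Nat) 1 (λ (ξ : Nat) → λ (ν : Nat) → λ (l : Vec Nat ξ) → λ (c : Nat) → c) 0 (vnil Nat))))))
  ~> succ (succ (succ (succ ((λ (o : Nat) → o) (elimVec Nat (λ (r : Nat) → λ (w : Vec Nat r) → Nat) 1 (λ (u : Nat) → λ (ξ : Nat) → λ (ν : Vec Nat u) → λ (l : Nat) → l) 0 (vnil Nat))))))
  ~> succ (succ (succ (succ (elimVec Nat (λ (o : Nat) → λ (r : Vec Nat o) → Nat) 1 (λ (w : Nat) → λ (u : Nat) → λ (ξ : Vec Nat w) → λ (ν : Nat) → ν) 0 (vnil Nat)))))
  ~> 5
the term's type:
  Nat


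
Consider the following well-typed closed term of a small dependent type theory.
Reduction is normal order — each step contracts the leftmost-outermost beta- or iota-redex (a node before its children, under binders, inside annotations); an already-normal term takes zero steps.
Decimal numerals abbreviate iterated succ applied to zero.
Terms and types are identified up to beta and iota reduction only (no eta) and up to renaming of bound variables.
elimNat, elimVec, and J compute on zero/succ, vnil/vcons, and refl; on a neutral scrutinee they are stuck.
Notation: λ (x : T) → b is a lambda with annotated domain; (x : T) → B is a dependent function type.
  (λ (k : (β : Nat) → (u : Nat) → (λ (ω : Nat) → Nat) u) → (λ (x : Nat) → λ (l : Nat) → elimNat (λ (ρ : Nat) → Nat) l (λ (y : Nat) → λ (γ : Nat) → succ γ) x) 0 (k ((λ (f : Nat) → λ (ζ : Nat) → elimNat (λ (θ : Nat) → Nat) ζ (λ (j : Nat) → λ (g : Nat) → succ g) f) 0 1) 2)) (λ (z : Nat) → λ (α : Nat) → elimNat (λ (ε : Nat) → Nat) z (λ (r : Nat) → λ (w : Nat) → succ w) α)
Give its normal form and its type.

reduced normal form:
  3
type:
  Nat
observation: contracting a beta-redex first, the term normalizes in 16 steps.


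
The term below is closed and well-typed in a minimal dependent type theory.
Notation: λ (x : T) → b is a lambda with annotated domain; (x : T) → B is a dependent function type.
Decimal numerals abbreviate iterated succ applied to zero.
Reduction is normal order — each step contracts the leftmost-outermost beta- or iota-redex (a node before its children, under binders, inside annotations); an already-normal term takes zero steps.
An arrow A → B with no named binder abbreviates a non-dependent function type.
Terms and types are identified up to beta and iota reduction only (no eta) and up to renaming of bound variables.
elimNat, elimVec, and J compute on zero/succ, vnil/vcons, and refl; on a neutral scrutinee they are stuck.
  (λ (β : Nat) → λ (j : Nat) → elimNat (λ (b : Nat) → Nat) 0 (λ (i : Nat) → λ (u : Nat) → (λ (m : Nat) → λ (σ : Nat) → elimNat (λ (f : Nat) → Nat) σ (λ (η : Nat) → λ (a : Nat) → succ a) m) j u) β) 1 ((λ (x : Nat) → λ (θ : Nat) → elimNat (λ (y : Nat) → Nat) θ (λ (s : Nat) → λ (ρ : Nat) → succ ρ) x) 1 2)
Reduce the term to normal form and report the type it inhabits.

reduced normal form:
  3
type:
  Nat
observation: normalization takes exactly 24 steps under the normal-order strategy.


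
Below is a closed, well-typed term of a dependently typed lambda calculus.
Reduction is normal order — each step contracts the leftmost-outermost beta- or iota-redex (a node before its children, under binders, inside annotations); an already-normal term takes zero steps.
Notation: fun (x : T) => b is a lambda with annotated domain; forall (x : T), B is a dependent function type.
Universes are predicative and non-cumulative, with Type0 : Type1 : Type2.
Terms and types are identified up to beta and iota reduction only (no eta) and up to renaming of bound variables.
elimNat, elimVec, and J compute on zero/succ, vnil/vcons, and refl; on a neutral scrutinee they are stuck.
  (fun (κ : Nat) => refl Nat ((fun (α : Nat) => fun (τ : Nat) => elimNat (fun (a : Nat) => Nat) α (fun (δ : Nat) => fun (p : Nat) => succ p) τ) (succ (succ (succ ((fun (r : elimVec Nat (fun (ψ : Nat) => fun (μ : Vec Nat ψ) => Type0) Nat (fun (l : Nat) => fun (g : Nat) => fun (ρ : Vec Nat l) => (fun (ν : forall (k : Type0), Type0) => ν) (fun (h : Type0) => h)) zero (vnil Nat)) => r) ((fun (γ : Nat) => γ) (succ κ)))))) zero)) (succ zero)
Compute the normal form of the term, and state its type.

resulting normal form:
  refl Nat (succ (succ (succ (succ (succ zero)))))
the term's type:
  Eq Nat (succ (succ (succ (succ (succ zero))))) (succ (succ (succ (succ (succ zero)))))
observation: the term reaches its normal form after 6 normal-order steps.


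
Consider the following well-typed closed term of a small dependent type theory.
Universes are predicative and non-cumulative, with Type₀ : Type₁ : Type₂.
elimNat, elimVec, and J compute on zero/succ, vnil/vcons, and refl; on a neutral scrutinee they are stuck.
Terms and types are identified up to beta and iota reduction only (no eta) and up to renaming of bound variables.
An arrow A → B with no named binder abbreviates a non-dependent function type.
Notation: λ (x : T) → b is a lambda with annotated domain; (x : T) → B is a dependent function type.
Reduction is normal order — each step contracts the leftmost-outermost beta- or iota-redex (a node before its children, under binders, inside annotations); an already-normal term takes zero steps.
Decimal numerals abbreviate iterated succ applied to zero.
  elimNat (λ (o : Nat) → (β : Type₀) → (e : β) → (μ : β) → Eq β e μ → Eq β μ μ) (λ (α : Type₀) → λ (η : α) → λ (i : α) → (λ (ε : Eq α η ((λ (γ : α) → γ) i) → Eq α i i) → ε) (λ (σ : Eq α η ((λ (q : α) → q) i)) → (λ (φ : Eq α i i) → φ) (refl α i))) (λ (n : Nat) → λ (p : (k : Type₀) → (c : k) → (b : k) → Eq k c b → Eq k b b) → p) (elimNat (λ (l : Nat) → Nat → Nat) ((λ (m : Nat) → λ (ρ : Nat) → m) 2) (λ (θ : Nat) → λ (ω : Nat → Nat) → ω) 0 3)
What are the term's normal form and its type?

reduced normal form:
  λ (o : Type₀) → λ (β : o) → λ (e : o) → λ (μ : Eq o β e) → refl o e
type:
  (o : Type₀) → (β : o) → (e : o) → Eq o β e → Eq o e e
observation: the first redex contracted is a beta-redex; the normal form is reached in 13 normal-order steps.


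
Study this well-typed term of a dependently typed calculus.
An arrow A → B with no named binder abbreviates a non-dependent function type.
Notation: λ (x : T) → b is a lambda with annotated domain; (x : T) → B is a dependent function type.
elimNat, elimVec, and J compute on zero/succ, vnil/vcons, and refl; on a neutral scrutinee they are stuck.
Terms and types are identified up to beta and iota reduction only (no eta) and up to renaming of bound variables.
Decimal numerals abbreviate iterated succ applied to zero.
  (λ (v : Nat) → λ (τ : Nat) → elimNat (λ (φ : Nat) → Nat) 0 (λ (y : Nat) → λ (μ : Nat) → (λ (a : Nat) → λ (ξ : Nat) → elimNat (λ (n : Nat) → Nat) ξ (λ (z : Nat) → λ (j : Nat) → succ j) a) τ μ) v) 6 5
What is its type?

type:
  Nat


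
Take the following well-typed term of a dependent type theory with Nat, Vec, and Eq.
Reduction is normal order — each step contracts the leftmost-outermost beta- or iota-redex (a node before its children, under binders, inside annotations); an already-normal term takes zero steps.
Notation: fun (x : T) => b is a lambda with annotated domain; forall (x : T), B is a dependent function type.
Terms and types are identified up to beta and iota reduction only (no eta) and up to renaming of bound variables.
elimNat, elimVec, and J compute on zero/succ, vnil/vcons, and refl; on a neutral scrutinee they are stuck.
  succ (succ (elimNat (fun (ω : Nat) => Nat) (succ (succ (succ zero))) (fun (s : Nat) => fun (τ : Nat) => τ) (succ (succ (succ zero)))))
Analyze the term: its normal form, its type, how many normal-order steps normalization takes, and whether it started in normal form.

resulting normal form:
  succ (succ (succ (succ (succ zero))))
type:
  Nat
steps to reach normal form (normal order): 10
already normal: no
first redex: an elimNat iota-redex


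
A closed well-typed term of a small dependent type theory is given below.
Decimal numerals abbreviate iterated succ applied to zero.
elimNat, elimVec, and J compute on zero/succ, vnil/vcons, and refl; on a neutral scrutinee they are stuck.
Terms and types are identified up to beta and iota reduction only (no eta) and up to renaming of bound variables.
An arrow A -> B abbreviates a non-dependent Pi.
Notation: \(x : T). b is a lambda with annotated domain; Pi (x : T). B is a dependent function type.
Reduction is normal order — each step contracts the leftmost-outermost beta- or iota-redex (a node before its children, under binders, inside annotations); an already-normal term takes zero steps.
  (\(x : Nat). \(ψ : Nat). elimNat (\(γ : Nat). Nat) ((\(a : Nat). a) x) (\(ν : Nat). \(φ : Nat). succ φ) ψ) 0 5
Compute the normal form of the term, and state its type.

reduced normal form:
  5
type:
  Nat


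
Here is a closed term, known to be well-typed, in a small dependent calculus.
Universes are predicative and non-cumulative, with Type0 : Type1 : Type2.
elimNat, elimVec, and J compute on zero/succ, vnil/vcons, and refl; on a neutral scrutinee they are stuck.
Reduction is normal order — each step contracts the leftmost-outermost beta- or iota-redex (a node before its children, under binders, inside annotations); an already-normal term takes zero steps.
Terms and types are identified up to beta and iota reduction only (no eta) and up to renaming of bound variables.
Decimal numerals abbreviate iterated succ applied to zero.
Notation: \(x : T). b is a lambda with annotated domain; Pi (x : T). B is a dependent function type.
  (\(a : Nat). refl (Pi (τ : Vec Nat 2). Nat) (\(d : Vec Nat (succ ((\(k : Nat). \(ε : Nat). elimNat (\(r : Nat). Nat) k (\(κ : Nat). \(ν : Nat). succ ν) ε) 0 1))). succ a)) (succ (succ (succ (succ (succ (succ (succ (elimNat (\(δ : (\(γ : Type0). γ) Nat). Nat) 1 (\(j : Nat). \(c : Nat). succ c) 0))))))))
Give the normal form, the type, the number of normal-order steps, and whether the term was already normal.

reduced normal form:
  refl (Pi (a : Vec Nat 2). Nat) (\(τ : Vec Nat 2). 9)
type:
  Eq (Pi (a : Vec Nat 2). Nat) (\(τ : Vec Nat 2). 9) (\(d : Vec Nat 2). 9)
reduction steps (normal order): 8
already normal: no
first contracted redex: a beta-redex


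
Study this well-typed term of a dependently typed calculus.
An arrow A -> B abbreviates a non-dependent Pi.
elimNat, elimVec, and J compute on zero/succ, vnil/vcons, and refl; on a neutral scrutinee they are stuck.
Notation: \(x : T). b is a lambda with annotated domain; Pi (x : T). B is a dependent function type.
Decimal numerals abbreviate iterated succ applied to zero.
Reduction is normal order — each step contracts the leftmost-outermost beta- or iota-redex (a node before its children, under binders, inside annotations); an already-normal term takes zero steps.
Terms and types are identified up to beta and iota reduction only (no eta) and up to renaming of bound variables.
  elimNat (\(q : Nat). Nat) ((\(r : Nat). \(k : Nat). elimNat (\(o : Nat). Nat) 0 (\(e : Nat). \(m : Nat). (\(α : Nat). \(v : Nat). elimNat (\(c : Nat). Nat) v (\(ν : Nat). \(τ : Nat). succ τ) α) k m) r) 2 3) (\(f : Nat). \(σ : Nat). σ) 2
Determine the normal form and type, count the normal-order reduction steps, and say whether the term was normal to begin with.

resulting normal form:
  6
type:
  Nat
steps to reach normal form (normal order): 40
started in normal form: no
first redex: an elimNat iota-redex


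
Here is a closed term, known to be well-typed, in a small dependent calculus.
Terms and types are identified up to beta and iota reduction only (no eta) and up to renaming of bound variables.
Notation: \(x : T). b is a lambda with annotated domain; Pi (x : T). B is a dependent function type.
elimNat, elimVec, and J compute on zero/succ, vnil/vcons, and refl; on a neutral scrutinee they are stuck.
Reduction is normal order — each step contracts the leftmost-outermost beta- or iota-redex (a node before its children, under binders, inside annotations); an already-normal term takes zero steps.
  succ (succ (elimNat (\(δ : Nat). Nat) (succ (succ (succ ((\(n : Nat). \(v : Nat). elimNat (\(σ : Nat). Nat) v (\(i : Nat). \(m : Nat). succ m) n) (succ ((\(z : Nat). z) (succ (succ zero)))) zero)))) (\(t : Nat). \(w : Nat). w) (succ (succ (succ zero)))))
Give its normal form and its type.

normal form:
  succ (succ (succ (succ (succ (succ (succ (succ zero)))))))
type:
  Nat
observation: the term reaches its normal form after 23 normal-order steps.


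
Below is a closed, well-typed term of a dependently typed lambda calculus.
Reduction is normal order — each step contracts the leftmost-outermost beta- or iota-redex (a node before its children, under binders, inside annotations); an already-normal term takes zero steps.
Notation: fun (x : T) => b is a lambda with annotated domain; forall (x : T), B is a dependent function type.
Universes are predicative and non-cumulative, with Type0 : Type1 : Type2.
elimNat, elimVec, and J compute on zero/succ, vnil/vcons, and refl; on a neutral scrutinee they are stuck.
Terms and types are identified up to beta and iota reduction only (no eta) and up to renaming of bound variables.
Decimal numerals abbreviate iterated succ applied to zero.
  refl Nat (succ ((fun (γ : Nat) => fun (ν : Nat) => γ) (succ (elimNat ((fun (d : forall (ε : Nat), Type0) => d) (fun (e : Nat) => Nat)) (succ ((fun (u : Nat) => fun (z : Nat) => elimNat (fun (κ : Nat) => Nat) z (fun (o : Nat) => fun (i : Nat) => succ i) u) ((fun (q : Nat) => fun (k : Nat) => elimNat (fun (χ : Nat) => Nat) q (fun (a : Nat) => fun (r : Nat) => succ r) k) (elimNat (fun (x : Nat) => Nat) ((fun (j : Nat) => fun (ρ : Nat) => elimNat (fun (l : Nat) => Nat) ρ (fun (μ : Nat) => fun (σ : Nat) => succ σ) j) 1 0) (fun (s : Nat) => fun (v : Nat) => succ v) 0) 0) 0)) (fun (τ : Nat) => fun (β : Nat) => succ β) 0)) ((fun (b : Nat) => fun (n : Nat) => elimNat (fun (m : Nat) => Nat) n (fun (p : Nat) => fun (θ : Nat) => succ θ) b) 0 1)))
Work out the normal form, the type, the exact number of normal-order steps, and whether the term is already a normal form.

normal form:
  refl Nat 4
inferred type:
  Eq Nat 4 4
normal-order step count: 19
term was already normal: no
first redex: a beta-redex


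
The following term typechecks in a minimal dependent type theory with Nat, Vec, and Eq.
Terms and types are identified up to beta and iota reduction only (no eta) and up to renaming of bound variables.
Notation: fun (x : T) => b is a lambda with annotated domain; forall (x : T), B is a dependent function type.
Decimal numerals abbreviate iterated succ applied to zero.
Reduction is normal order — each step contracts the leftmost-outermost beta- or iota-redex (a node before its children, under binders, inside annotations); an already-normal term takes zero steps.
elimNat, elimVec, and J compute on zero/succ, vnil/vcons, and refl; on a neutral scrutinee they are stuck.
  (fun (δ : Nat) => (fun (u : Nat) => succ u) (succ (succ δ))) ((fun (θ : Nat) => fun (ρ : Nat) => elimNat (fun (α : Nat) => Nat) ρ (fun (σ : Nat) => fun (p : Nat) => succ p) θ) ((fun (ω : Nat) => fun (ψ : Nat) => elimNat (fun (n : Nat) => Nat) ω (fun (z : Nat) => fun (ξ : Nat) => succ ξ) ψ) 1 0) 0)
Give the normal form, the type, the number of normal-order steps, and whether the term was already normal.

normal form:
  4
the term's type:
  Nat
steps to reach normal form (normal order): 11
already normal: no
first contracted redex: a beta-redex


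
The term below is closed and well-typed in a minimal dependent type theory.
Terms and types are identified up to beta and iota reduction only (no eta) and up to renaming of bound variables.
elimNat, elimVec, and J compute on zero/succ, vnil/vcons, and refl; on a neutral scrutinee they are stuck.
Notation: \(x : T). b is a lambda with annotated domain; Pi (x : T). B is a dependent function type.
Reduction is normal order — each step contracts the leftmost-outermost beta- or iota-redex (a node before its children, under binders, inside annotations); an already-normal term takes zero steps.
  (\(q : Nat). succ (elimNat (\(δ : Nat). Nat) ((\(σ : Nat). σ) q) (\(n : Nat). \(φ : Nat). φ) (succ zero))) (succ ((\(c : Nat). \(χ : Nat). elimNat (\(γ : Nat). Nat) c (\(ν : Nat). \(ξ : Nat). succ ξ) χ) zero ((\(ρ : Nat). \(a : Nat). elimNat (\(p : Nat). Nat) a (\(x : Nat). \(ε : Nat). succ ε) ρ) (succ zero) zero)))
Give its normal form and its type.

normal form:
  succ (succ (succ zero))
the term's type:
  Nat


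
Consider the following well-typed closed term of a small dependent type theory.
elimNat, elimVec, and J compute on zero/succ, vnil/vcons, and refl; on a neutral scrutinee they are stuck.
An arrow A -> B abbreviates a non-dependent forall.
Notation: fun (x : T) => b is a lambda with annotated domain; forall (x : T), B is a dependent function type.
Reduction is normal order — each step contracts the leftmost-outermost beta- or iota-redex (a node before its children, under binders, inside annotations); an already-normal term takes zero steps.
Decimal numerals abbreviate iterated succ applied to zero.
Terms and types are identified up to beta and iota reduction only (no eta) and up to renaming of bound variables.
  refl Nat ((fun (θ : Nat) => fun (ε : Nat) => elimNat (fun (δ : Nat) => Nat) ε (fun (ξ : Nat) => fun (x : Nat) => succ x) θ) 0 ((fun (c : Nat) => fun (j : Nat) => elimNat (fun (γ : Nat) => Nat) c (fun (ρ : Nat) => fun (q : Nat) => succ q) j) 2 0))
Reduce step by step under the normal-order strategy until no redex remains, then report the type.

reduction (normal order):
  refl Nat ((fun (θ : Nat) => fun (ε : Nat) => elimNat (fun (δ : Nat) => Nat) ε (fun (ξ : Nat) => fun (x : Nat) => succ x) θ) 0 ((fun (c : Nat) => fun (j : Nat) => elimNat (fun (γ : Nat) => Nat) c (fun (ρ : Nat) => fun (q : Nat) => succ q) j) 2 0))
  ~> refl Nat ((fun (θ : Nat) => elimNat (fun (ε : Nat) => Nat) θ (fun (δ : Nat) => fun (ξ : Nat) => succ ξ) 0) ((fun (x : Nat) => fun (c : Nat) => elimNat (fun (j : Nat) => Nat) x (fun (γ : Nat) => fun (ρ : Nat) => succ ρ) c) 2 0))
  ~> refl Nat (elimNat (fun (θ : Nat) => Nat) ((fun (ε : Nat) => fun (δ : Nat) => elimNat (fun (ξ : Nat) => Nat) ε (fun (x : Nat) => fun (c : Nat) => succ c) δ) 2 0) (fun (j : Nat) => fun (γ : Nat) => succ γ) 0)
  ~> refl Nat ((fun (θ : Nat) => fun (ε : Nat) => elimNat (fun (δ : Nat) => Nat) θ (fun (ξ : Nat) => fun (x : Nat) => succ x) ε) 2 0)
  ~> refl Nat ((fun (θ : Nat) => elimNat (fun (ε : Nat) => Nat) 2 (fun (δ : Nat) => fun (ξ : Nat) => succ ξ) θ) 0)
  ~> refl Nat (elimNat (fun (θ : Nat) => Nat) 2 (fun (ε : Nat) => fun (δ : Nat) => succ δ) 0)
  ~> refl Nat 2
the term's type:
  Eq Nat 2 2


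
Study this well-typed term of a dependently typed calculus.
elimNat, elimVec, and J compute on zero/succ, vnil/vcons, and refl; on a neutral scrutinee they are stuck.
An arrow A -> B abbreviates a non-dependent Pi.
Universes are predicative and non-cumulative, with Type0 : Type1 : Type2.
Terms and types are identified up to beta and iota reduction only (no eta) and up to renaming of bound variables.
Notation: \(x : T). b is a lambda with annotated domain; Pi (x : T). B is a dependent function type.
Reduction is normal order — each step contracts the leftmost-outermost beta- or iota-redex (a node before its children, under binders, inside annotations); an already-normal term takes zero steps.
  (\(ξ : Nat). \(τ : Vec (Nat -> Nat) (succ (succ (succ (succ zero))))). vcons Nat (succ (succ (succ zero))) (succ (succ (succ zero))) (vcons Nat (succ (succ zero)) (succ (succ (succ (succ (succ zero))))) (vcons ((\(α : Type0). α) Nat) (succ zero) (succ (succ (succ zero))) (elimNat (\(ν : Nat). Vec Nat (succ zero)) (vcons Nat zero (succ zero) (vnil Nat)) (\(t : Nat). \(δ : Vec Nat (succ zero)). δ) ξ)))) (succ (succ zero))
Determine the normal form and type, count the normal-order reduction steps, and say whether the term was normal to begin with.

reduced normal form:
  \(ξ : Vec (Nat -> Nat) (succ (succ (succ (succ zero))))). vcons Nat (succ (succ (succ zero))) (succ (succ (succ zero))) (vcons Nat (succ (succ zero)) (succ (succ (succ (succ (succ zero))))) (vcons Nat (succ zero) (succ (succ (succ zero))) (vcons Nat zero (succ zero) (vnil Nat))))
inferred type:
  Vec (Nat -> Nat) (succ (succ (succ (succ zero)))) -> Vec Nat (succ (succ (succ (succ zero))))
steps to reach normal form (normal order): 9
started in normal form: no
first redex: a beta-redex


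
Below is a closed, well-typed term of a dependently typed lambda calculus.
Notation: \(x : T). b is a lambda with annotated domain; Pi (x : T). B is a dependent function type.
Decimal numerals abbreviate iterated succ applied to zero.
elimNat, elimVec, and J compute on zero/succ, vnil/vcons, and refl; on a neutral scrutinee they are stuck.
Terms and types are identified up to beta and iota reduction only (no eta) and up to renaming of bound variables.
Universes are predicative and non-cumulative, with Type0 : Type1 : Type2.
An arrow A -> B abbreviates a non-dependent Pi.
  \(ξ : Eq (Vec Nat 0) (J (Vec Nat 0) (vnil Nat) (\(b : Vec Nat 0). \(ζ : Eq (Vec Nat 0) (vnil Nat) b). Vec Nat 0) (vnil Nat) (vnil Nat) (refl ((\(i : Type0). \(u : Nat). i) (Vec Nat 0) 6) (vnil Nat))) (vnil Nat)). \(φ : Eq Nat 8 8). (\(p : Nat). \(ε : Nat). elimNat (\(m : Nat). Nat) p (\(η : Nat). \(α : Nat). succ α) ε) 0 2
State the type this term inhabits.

the term's type:
  Eq (Vec Nat 0) (vnil Nat) (vnil Nat) -> Eq Nat 8 8 -> Nat


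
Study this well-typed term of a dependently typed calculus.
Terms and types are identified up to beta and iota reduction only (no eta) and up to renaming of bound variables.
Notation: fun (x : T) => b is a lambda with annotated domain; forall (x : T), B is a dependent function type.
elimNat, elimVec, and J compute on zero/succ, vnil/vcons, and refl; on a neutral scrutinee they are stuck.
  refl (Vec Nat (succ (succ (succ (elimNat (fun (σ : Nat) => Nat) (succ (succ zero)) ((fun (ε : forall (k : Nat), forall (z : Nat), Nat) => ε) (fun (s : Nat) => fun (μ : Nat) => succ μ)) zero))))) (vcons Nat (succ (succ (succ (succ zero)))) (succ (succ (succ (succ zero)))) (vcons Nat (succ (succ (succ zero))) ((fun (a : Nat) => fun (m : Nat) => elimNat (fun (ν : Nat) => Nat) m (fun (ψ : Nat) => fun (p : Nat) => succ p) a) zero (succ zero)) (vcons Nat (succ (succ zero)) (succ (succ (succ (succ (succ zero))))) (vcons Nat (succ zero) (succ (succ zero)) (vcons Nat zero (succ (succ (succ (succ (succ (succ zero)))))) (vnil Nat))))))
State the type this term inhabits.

inferred type:
  Eq (Vec Nat (succ (succ (succ (succ (succ zero)))))) (vcons Nat (succ (succ (succ (succ zero)))) (succ (succ (succ (succ zero)))) (vcons Nat (succ (succ (succ zero))) (succ zero) (vcons Nat (succ (succ zero)) (succ (succ (succ (succ (succ zero))))) (vcons Nat (succ zero) (succ (succ zero)) (vcons Nat zero (succ (succ (succ (succ (succ (succ zero)))))) (vnil Nat)))))) (vcons Nat (succ (succ (succ (succ zero)))) (succ (succ (succ (succ zero)))) (vcons Nat (succ (succ (succ zero))) (succ zero) (vcons Nat (succ (succ zero)) (succ (succ (succ (succ (succ zero))))) (vcons Nat (succ zero) (succ (succ zero)) (vcons Nat zero (succ (succ (succ (succ (succ (succ zero)))))) (vnil Nat))))))


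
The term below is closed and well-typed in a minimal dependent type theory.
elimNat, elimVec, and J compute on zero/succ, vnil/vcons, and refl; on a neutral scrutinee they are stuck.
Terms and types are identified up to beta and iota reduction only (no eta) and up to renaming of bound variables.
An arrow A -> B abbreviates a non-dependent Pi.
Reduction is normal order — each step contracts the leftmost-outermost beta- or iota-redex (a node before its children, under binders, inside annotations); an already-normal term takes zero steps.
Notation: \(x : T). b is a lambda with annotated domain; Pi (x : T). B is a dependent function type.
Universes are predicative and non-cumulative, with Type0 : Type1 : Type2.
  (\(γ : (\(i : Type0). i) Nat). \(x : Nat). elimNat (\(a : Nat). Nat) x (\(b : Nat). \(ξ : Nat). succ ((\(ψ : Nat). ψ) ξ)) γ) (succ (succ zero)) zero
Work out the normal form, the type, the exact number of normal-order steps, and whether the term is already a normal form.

resulting normal form:
  succ (succ zero)
type:
  Nat
normal-order step count: 11
term was already normal: no
first contracted redex: a beta-redex


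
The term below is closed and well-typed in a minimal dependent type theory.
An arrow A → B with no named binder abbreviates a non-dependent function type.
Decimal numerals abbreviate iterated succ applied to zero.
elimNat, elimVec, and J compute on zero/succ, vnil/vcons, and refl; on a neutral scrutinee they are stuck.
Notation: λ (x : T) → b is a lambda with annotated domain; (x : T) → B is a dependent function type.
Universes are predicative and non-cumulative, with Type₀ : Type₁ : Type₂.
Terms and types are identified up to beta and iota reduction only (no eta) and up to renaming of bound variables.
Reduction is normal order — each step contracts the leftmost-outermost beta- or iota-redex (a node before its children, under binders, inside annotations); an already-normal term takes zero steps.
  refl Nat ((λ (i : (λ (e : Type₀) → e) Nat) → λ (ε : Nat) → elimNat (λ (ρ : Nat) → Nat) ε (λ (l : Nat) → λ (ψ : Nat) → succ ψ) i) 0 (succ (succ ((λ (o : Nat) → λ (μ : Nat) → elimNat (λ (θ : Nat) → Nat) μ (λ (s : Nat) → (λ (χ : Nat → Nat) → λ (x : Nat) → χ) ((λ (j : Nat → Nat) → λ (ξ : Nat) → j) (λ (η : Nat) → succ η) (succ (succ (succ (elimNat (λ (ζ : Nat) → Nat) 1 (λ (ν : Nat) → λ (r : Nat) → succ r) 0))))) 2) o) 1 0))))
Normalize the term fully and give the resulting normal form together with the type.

resulting normal form:
  refl Nat 3
the term's type:
  Eq Nat 3 3


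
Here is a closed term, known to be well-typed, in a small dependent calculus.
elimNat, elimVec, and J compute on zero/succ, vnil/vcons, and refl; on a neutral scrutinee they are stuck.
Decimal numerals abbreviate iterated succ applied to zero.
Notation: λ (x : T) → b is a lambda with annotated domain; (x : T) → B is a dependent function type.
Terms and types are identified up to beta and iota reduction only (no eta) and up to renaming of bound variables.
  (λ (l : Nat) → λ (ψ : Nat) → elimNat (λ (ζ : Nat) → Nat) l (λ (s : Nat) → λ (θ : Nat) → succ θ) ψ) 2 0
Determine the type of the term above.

the term's type:
  Nat


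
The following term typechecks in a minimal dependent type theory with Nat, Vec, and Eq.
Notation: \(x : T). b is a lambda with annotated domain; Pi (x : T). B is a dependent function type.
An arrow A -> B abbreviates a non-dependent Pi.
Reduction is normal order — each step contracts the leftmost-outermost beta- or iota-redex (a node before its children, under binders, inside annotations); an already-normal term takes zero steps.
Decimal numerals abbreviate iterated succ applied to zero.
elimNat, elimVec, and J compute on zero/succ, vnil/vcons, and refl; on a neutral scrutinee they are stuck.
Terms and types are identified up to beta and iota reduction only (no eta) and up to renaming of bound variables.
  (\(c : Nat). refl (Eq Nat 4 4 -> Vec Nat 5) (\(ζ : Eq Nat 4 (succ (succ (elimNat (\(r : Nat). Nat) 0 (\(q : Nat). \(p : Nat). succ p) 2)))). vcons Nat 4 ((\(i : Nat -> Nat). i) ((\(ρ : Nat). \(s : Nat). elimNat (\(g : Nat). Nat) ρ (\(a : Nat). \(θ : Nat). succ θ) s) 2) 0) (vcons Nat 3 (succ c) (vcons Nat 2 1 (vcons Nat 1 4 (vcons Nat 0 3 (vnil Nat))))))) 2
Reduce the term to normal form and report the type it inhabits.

normal form:
  refl (Eq Nat 4 4 -> Vec Nat 5) (\(c : Eq Nat 4 4). vcons Nat 4 2 (vcons Nat 3 3 (vcons Nat 2 1 (vcons Nat 1 4 (vcons Nat 0 3 (vnil Nat))))))
the term's type:
  Eq (Eq Nat 4 4 -> Vec Nat 5) (\(c : Eq Nat 4 4). vcons Nat 4 2 (vcons Nat 3 3 (vcons Nat 2 1 (vcons Nat 1 4 (vcons Nat 0 3 (vnil Nat)))))) (\(ζ : Eq Nat 4 4). vcons Nat 4 2 (vcons Nat 3 3 (vcons Nat 2 1 (vcons Nat 1 4 (vcons Nat 0 3 (vnil Nat))))))
observation: the leftmost-outermost redex is a beta-redex, and normalization takes 12 steps.


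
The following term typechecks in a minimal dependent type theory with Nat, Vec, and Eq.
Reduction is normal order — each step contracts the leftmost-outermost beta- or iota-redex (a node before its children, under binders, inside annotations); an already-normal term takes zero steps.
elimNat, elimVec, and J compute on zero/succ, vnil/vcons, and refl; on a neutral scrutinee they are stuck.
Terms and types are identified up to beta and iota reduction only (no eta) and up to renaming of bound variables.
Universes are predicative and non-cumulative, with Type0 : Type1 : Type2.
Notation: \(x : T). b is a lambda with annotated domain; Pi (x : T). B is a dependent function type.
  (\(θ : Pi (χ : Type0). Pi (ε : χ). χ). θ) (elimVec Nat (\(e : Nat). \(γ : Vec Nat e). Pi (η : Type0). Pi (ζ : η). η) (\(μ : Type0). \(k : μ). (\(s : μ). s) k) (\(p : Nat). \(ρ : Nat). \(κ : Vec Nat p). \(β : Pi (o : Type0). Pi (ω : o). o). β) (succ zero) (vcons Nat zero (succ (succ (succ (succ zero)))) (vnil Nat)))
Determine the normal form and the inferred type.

resulting normal form:
  \(θ : Type0). \(χ : θ). χ
inferred type:
  Pi (θ : Type0). Pi (χ : θ). θ


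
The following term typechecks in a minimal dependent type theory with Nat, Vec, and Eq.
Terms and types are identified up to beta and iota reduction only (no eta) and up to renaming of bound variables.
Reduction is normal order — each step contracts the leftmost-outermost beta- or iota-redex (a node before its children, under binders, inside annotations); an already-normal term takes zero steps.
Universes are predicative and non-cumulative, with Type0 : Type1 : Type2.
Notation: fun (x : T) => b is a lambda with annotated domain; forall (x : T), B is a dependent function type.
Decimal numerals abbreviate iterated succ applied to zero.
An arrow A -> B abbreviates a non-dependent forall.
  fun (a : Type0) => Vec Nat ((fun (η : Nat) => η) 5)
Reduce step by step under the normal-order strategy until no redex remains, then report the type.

normal-order reduction:
  fun (a : Type0) => Vec Nat ((fun (η : Nat) => η) 5)
  ~> fun (a : Type0) => Vec Nat 5
the term's type:
  Type0 -> Type0


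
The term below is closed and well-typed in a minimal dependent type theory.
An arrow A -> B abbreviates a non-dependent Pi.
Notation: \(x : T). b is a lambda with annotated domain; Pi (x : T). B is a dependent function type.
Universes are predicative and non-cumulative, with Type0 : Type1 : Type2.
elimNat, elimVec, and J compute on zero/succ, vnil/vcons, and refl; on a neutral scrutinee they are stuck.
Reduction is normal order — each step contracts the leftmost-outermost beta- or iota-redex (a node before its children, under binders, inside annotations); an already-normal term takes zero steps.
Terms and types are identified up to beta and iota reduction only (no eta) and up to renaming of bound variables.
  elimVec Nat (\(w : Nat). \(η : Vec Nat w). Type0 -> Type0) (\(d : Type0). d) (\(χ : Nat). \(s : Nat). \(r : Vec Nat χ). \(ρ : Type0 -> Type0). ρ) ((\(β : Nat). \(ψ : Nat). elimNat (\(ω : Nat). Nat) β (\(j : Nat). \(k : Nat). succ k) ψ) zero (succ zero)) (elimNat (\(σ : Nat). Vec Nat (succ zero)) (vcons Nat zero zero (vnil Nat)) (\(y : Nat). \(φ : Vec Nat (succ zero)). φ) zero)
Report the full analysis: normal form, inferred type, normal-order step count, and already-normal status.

normal form:
  \(w : Type0). w
inferred type:
  Type0 -> Type0
steps to reach normal form (normal order): 13
started in normal form: no
first contracted redex: a beta-redex


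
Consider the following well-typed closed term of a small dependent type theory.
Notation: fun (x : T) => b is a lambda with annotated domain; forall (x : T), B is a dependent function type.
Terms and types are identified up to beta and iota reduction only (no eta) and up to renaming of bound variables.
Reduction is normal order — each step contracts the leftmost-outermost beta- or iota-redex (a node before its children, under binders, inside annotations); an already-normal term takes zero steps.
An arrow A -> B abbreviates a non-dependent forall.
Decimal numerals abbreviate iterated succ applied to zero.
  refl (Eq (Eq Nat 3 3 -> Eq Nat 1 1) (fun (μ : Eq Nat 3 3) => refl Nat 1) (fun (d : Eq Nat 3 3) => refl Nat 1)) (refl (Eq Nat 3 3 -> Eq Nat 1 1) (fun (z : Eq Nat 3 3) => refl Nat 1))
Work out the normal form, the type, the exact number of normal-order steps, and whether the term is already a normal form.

normal form:
  refl (Eq (Eq Nat 3 3 -> Eq Nat 1 1) (fun (μ : Eq Nat 3 3) => refl Nat 1) (fun (d : Eq Nat 3 3) => refl Nat 1)) (refl (Eq Nat 3 3 -> Eq Nat 1 1) (fun (z : Eq Nat 3 3) => refl Nat 1))
type:
  Eq (Eq (Eq Nat 3 3 -> Eq Nat 1 1) (fun (μ : Eq Nat 3 3) => refl Nat 1) (fun (d : Eq Nat 3 3) => refl Nat 1)) (refl (Eq Nat 3 3 -> Eq Nat 1 1) (fun (z : Eq Nat 3 3) => refl Nat 1)) (refl (Eq Nat 3 3 -> Eq Nat 1 1) (fun (l : Eq Nat 3 3) => refl Nat 1))
reduction steps (normal order): 0
started in normal form: yes


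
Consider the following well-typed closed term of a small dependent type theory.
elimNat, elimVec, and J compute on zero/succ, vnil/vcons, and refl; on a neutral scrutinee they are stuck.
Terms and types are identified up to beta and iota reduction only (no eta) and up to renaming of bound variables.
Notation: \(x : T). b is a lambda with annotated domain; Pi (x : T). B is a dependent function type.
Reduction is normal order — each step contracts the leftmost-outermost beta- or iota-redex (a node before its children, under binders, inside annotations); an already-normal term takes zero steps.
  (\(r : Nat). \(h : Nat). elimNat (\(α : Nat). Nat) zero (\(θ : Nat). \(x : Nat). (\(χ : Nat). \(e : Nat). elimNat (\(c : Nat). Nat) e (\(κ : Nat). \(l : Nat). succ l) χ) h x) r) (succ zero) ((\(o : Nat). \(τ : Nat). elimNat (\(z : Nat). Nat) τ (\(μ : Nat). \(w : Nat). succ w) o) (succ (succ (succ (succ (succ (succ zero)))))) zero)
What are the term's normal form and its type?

resulting normal form:
  succ (succ (succ (succ (succ (succ zero)))))
type:
  Nat


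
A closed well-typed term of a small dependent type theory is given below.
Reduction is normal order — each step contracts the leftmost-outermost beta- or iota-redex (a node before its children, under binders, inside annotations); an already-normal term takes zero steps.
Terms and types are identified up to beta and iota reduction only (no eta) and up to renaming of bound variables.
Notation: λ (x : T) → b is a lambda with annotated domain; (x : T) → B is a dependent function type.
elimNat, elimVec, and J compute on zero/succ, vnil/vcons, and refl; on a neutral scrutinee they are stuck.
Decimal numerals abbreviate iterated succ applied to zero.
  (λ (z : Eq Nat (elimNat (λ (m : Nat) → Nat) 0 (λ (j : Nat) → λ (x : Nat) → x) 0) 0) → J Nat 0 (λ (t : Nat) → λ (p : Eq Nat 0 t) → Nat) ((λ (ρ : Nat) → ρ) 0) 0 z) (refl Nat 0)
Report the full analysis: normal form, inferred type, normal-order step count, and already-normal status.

resulting normal form:
  0
inferred type:
  Nat
steps to reach normal form (normal order): 3
already normal: no
first contracted redex: a beta-redex


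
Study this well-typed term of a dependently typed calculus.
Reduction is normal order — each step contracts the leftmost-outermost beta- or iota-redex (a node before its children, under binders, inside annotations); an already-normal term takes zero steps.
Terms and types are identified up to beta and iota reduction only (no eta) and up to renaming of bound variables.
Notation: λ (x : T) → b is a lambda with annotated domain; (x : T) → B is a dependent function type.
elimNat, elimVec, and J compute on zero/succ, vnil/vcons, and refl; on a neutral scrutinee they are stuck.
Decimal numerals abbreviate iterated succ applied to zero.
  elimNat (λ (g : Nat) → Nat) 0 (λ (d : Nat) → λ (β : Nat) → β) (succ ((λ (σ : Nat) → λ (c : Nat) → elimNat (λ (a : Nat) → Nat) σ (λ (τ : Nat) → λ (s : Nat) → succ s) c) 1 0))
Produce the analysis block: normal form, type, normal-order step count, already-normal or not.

normal form:
  0
the term's type:
  Nat
reduction steps (normal order): 10
started in normal form: no
first redex: an elimNat iota-redex


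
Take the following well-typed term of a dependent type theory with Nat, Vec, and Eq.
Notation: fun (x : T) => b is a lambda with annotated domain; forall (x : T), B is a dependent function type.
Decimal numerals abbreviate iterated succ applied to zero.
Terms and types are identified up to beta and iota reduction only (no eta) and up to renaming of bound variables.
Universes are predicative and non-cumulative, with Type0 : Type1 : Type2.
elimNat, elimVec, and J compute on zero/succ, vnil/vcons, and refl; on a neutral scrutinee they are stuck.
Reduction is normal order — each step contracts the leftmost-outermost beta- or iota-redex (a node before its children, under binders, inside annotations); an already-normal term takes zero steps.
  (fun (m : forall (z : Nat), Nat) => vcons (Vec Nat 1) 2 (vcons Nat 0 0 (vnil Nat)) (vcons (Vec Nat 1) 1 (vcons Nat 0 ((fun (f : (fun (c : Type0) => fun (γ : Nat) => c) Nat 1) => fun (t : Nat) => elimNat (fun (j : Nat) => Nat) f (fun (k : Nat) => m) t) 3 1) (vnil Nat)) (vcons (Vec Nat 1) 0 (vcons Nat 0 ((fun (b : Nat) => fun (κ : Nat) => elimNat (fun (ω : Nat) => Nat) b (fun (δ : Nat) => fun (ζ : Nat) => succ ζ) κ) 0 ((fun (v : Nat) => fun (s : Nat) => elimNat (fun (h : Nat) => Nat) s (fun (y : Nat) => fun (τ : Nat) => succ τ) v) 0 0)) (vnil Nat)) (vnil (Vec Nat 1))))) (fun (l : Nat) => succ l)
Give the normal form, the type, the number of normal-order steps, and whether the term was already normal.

normal form:
  vcons (Vec Nat 1) 2 (vcons Nat 0 0 (vnil Nat)) (vcons (Vec Nat 1) 1 (vcons Nat 0 4 (vnil Nat)) (vcons (Vec Nat 1) 0 (vcons Nat 0 0 (vnil Nat)) (vnil (Vec Nat 1))))
the term's type:
  Vec (Vec Nat 1) 3
steps to reach normal form (normal order): 13
already normal: no
first contracted redex: a beta-redex
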